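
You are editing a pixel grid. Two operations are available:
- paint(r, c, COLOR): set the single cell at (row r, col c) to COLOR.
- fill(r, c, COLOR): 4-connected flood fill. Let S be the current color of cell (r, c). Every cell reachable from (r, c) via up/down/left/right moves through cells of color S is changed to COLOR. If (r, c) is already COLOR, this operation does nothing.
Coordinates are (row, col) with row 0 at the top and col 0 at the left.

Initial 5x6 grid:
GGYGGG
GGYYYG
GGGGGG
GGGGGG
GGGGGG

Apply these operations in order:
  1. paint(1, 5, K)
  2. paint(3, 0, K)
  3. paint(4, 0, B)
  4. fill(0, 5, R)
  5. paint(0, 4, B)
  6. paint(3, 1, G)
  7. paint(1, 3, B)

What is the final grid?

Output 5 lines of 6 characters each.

After op 1 paint(1,5,K):
GGYGGG
GGYYYK
GGGGGG
GGGGGG
GGGGGG
After op 2 paint(3,0,K):
GGYGGG
GGYYYK
GGGGGG
KGGGGG
GGGGGG
After op 3 paint(4,0,B):
GGYGGG
GGYYYK
GGGGGG
KGGGGG
BGGGGG
After op 4 fill(0,5,R) [3 cells changed]:
GGYRRR
GGYYYK
GGGGGG
KGGGGG
BGGGGG
After op 5 paint(0,4,B):
GGYRBR
GGYYYK
GGGGGG
KGGGGG
BGGGGG
After op 6 paint(3,1,G):
GGYRBR
GGYYYK
GGGGGG
KGGGGG
BGGGGG
After op 7 paint(1,3,B):
GGYRBR
GGYBYK
GGGGGG
KGGGGG
BGGGGG

Answer: GGYRBR
GGYBYK
GGGGGG
KGGGGG
BGGGGG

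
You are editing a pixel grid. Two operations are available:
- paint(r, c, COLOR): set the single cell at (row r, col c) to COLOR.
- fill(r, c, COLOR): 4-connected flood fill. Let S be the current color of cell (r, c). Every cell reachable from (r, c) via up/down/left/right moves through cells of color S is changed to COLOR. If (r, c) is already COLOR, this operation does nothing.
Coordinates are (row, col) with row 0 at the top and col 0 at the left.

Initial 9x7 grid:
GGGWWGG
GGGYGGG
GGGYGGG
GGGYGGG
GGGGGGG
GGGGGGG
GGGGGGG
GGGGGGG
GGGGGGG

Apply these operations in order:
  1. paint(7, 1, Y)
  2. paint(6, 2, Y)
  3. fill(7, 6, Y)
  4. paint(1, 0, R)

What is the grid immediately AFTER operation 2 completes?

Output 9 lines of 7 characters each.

After op 1 paint(7,1,Y):
GGGWWGG
GGGYGGG
GGGYGGG
GGGYGGG
GGGGGGG
GGGGGGG
GGGGGGG
GYGGGGG
GGGGGGG
After op 2 paint(6,2,Y):
GGGWWGG
GGGYGGG
GGGYGGG
GGGYGGG
GGGGGGG
GGGGGGG
GGYGGGG
GYGGGGG
GGGGGGG

Answer: GGGWWGG
GGGYGGG
GGGYGGG
GGGYGGG
GGGGGGG
GGGGGGG
GGYGGGG
GYGGGGG
GGGGGGG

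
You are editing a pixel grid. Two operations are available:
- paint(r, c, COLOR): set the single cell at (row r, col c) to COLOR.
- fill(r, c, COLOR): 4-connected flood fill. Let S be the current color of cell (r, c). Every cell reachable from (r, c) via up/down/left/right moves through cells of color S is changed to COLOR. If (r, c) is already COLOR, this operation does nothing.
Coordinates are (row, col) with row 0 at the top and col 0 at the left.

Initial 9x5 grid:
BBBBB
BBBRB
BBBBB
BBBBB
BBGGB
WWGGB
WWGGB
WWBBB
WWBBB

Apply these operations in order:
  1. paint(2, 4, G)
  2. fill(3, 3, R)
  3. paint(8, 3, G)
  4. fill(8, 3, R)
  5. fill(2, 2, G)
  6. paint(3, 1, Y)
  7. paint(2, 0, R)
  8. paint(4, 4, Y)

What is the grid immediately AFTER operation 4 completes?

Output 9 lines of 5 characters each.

Answer: RRRRR
RRRRR
RRRRG
RRRRR
RRGGR
WWGGR
WWGGR
WWRRR
WWRRR

Derivation:
After op 1 paint(2,4,G):
BBBBB
BBBRB
BBBBG
BBBBB
BBGGB
WWGGB
WWGGB
WWBBB
WWBBB
After op 2 fill(3,3,R) [29 cells changed]:
RRRRR
RRRRR
RRRRG
RRRRR
RRGGR
WWGGR
WWGGR
WWRRR
WWRRR
After op 3 paint(8,3,G):
RRRRR
RRRRR
RRRRG
RRRRR
RRGGR
WWGGR
WWGGR
WWRRR
WWRGR
After op 4 fill(8,3,R) [1 cells changed]:
RRRRR
RRRRR
RRRRG
RRRRR
RRGGR
WWGGR
WWGGR
WWRRR
WWRRR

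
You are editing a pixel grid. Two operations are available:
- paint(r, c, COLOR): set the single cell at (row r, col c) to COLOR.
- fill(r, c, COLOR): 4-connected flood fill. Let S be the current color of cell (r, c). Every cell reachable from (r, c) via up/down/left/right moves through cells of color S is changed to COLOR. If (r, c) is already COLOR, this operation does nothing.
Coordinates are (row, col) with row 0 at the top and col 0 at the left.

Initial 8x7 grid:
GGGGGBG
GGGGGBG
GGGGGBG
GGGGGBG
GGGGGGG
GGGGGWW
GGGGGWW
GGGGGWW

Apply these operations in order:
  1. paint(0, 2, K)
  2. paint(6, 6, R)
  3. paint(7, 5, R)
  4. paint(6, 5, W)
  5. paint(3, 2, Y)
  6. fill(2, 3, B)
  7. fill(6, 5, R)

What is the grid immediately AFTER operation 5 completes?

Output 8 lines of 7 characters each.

After op 1 paint(0,2,K):
GGKGGBG
GGGGGBG
GGGGGBG
GGGGGBG
GGGGGGG
GGGGGWW
GGGGGWW
GGGGGWW
After op 2 paint(6,6,R):
GGKGGBG
GGGGGBG
GGGGGBG
GGGGGBG
GGGGGGG
GGGGGWW
GGGGGWR
GGGGGWW
After op 3 paint(7,5,R):
GGKGGBG
GGGGGBG
GGGGGBG
GGGGGBG
GGGGGGG
GGGGGWW
GGGGGWR
GGGGGRW
After op 4 paint(6,5,W):
GGKGGBG
GGGGGBG
GGGGGBG
GGGGGBG
GGGGGGG
GGGGGWW
GGGGGWR
GGGGGRW
After op 5 paint(3,2,Y):
GGKGGBG
GGGGGBG
GGGGGBG
GGYGGBG
GGGGGGG
GGGGGWW
GGGGGWR
GGGGGRW

Answer: GGKGGBG
GGGGGBG
GGGGGBG
GGYGGBG
GGGGGGG
GGGGGWW
GGGGGWR
GGGGGRW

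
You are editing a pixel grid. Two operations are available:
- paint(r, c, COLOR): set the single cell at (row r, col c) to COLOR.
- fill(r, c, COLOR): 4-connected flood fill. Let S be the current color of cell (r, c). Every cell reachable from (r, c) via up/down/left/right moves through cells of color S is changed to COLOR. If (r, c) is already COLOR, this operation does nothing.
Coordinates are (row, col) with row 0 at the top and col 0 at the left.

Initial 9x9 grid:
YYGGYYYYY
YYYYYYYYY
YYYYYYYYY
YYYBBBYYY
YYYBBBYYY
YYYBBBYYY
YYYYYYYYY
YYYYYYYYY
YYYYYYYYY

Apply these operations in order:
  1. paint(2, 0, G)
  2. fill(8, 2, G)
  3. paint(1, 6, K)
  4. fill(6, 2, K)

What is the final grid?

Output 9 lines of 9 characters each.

After op 1 paint(2,0,G):
YYGGYYYYY
YYYYYYYYY
GYYYYYYYY
YYYBBBYYY
YYYBBBYYY
YYYBBBYYY
YYYYYYYYY
YYYYYYYYY
YYYYYYYYY
After op 2 fill(8,2,G) [69 cells changed]:
GGGGGGGGG
GGGGGGGGG
GGGGGGGGG
GGGBBBGGG
GGGBBBGGG
GGGBBBGGG
GGGGGGGGG
GGGGGGGGG
GGGGGGGGG
After op 3 paint(1,6,K):
GGGGGGGGG
GGGGGGKGG
GGGGGGGGG
GGGBBBGGG
GGGBBBGGG
GGGBBBGGG
GGGGGGGGG
GGGGGGGGG
GGGGGGGGG
After op 4 fill(6,2,K) [71 cells changed]:
KKKKKKKKK
KKKKKKKKK
KKKKKKKKK
KKKBBBKKK
KKKBBBKKK
KKKBBBKKK
KKKKKKKKK
KKKKKKKKK
KKKKKKKKK

Answer: KKKKKKKKK
KKKKKKKKK
KKKKKKKKK
KKKBBBKKK
KKKBBBKKK
KKKBBBKKK
KKKKKKKKK
KKKKKKKKK
KKKKKKKKK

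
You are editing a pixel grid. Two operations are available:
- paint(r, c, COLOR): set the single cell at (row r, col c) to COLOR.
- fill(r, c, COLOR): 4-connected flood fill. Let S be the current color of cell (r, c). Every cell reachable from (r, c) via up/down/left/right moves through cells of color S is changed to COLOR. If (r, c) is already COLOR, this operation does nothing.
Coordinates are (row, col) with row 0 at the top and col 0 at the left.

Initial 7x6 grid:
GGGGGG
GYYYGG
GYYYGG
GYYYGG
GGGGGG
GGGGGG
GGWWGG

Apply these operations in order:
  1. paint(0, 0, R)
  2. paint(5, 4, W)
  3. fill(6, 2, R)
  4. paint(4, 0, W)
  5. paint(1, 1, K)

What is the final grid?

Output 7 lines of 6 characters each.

After op 1 paint(0,0,R):
RGGGGG
GYYYGG
GYYYGG
GYYYGG
GGGGGG
GGGGGG
GGWWGG
After op 2 paint(5,4,W):
RGGGGG
GYYYGG
GYYYGG
GYYYGG
GGGGGG
GGGGWG
GGWWGG
After op 3 fill(6,2,R) [2 cells changed]:
RGGGGG
GYYYGG
GYYYGG
GYYYGG
GGGGGG
GGGGWG
GGRRGG
After op 4 paint(4,0,W):
RGGGGG
GYYYGG
GYYYGG
GYYYGG
WGGGGG
GGGGWG
GGRRGG
After op 5 paint(1,1,K):
RGGGGG
GKYYGG
GYYYGG
GYYYGG
WGGGGG
GGGGWG
GGRRGG

Answer: RGGGGG
GKYYGG
GYYYGG
GYYYGG
WGGGGG
GGGGWG
GGRRGG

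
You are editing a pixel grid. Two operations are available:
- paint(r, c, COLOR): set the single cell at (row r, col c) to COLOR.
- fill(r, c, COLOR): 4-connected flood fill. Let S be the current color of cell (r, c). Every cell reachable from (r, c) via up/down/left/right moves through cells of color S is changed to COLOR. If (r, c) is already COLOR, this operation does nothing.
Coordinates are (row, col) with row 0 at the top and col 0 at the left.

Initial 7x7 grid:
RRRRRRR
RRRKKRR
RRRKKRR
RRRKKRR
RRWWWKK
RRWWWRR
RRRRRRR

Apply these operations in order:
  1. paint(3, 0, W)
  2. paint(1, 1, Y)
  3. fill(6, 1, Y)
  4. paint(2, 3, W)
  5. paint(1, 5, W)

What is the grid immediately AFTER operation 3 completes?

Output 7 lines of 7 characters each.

After op 1 paint(3,0,W):
RRRRRRR
RRRKKRR
RRRKKRR
WRRKKRR
RRWWWKK
RRWWWRR
RRRRRRR
After op 2 paint(1,1,Y):
RRRRRRR
RYRKKRR
RRRKKRR
WRRKKRR
RRWWWKK
RRWWWRR
RRRRRRR
After op 3 fill(6,1,Y) [33 cells changed]:
YYYYYYY
YYYKKYY
YYYKKYY
WYYKKYY
YYWWWKK
YYWWWYY
YYYYYYY

Answer: YYYYYYY
YYYKKYY
YYYKKYY
WYYKKYY
YYWWWKK
YYWWWYY
YYYYYYY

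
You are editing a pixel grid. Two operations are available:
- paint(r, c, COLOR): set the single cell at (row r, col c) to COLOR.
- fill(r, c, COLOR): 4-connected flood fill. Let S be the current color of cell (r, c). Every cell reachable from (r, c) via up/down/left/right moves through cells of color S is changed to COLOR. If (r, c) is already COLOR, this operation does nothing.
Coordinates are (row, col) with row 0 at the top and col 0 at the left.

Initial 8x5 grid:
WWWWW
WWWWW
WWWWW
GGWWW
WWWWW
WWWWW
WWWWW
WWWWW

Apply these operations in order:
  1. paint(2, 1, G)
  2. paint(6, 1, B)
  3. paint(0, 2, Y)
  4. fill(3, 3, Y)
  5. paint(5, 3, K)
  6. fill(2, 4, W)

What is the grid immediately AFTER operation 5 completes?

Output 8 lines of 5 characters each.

After op 1 paint(2,1,G):
WWWWW
WWWWW
WGWWW
GGWWW
WWWWW
WWWWW
WWWWW
WWWWW
After op 2 paint(6,1,B):
WWWWW
WWWWW
WGWWW
GGWWW
WWWWW
WWWWW
WBWWW
WWWWW
After op 3 paint(0,2,Y):
WWYWW
WWWWW
WGWWW
GGWWW
WWWWW
WWWWW
WBWWW
WWWWW
After op 4 fill(3,3,Y) [35 cells changed]:
YYYYY
YYYYY
YGYYY
GGYYY
YYYYY
YYYYY
YBYYY
YYYYY
After op 5 paint(5,3,K):
YYYYY
YYYYY
YGYYY
GGYYY
YYYYY
YYYKY
YBYYY
YYYYY

Answer: YYYYY
YYYYY
YGYYY
GGYYY
YYYYY
YYYKY
YBYYY
YYYYY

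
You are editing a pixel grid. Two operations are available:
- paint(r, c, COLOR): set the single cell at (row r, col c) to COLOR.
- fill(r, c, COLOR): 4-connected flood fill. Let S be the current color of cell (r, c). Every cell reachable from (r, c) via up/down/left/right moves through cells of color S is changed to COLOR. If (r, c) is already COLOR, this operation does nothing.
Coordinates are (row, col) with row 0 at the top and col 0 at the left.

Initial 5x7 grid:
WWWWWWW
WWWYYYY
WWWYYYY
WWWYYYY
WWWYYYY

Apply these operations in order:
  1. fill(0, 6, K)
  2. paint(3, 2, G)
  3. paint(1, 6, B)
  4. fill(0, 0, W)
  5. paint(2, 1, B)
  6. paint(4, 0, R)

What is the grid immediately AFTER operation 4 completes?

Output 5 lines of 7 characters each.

Answer: WWWWWWW
WWWYYYB
WWWYYYY
WWGYYYY
WWWYYYY

Derivation:
After op 1 fill(0,6,K) [19 cells changed]:
KKKKKKK
KKKYYYY
KKKYYYY
KKKYYYY
KKKYYYY
After op 2 paint(3,2,G):
KKKKKKK
KKKYYYY
KKKYYYY
KKGYYYY
KKKYYYY
After op 3 paint(1,6,B):
KKKKKKK
KKKYYYB
KKKYYYY
KKGYYYY
KKKYYYY
After op 4 fill(0,0,W) [18 cells changed]:
WWWWWWW
WWWYYYB
WWWYYYY
WWGYYYY
WWWYYYY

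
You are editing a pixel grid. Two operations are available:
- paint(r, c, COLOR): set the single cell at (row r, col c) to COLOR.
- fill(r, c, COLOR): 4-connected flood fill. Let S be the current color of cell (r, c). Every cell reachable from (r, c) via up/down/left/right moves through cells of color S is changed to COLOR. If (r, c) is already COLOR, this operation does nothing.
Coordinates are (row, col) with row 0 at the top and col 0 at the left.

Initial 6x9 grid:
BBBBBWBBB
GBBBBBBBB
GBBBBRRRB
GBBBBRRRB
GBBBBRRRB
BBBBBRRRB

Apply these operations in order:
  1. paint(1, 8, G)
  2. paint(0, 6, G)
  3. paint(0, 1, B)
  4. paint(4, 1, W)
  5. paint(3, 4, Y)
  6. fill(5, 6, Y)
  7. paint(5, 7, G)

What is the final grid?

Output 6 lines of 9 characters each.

Answer: BBBBBWGBB
GBBBBBBBG
GBBBBYYYB
GBBBYYYYB
GWBBBYYYB
BBBBBYYGB

Derivation:
After op 1 paint(1,8,G):
BBBBBWBBB
GBBBBBBBG
GBBBBRRRB
GBBBBRRRB
GBBBBRRRB
BBBBBRRRB
After op 2 paint(0,6,G):
BBBBBWGBB
GBBBBBBBG
GBBBBRRRB
GBBBBRRRB
GBBBBRRRB
BBBBBRRRB
After op 3 paint(0,1,B):
BBBBBWGBB
GBBBBBBBG
GBBBBRRRB
GBBBBRRRB
GBBBBRRRB
BBBBBRRRB
After op 4 paint(4,1,W):
BBBBBWGBB
GBBBBBBBG
GBBBBRRRB
GBBBBRRRB
GWBBBRRRB
BBBBBRRRB
After op 5 paint(3,4,Y):
BBBBBWGBB
GBBBBBBBG
GBBBBRRRB
GBBBYRRRB
GWBBBRRRB
BBBBBRRRB
After op 6 fill(5,6,Y) [12 cells changed]:
BBBBBWGBB
GBBBBBBBG
GBBBBYYYB
GBBBYYYYB
GWBBBYYYB
BBBBBYYYB
After op 7 paint(5,7,G):
BBBBBWGBB
GBBBBBBBG
GBBBBYYYB
GBBBYYYYB
GWBBBYYYB
BBBBBYYGB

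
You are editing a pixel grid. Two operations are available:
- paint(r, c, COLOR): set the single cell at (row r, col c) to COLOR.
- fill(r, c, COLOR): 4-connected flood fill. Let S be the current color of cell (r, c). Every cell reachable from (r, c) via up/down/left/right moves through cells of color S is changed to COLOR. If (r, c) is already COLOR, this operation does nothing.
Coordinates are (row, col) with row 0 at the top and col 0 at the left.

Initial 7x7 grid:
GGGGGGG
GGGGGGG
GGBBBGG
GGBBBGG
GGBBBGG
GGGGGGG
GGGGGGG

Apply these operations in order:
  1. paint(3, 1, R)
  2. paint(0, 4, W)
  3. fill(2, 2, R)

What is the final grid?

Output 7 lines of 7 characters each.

Answer: GGGGWGG
GGGGGGG
GGRRRGG
GRRRRGG
GGRRRGG
GGGGGGG
GGGGGGG

Derivation:
After op 1 paint(3,1,R):
GGGGGGG
GGGGGGG
GGBBBGG
GRBBBGG
GGBBBGG
GGGGGGG
GGGGGGG
After op 2 paint(0,4,W):
GGGGWGG
GGGGGGG
GGBBBGG
GRBBBGG
GGBBBGG
GGGGGGG
GGGGGGG
After op 3 fill(2,2,R) [9 cells changed]:
GGGGWGG
GGGGGGG
GGRRRGG
GRRRRGG
GGRRRGG
GGGGGGG
GGGGGGG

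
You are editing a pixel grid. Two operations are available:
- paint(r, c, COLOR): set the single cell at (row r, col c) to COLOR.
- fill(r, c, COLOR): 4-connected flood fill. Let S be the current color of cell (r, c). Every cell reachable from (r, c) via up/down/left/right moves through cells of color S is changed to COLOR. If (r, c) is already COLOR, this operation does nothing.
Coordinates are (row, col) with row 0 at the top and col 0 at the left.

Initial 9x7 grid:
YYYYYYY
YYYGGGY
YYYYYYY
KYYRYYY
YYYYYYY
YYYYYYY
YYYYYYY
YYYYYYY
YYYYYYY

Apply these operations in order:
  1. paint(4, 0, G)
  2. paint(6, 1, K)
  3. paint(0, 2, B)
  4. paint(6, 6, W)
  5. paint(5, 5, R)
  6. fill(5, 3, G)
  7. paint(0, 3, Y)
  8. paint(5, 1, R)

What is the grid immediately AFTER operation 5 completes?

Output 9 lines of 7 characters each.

After op 1 paint(4,0,G):
YYYYYYY
YYYGGGY
YYYYYYY
KYYRYYY
GYYYYYY
YYYYYYY
YYYYYYY
YYYYYYY
YYYYYYY
After op 2 paint(6,1,K):
YYYYYYY
YYYGGGY
YYYYYYY
KYYRYYY
GYYYYYY
YYYYYYY
YKYYYYY
YYYYYYY
YYYYYYY
After op 3 paint(0,2,B):
YYBYYYY
YYYGGGY
YYYYYYY
KYYRYYY
GYYYYYY
YYYYYYY
YKYYYYY
YYYYYYY
YYYYYYY
After op 4 paint(6,6,W):
YYBYYYY
YYYGGGY
YYYYYYY
KYYRYYY
GYYYYYY
YYYYYYY
YKYYYYW
YYYYYYY
YYYYYYY
After op 5 paint(5,5,R):
YYBYYYY
YYYGGGY
YYYYYYY
KYYRYYY
GYYYYYY
YYYYYRY
YKYYYYW
YYYYYYY
YYYYYYY

Answer: YYBYYYY
YYYGGGY
YYYYYYY
KYYRYYY
GYYYYYY
YYYYYRY
YKYYYYW
YYYYYYY
YYYYYYY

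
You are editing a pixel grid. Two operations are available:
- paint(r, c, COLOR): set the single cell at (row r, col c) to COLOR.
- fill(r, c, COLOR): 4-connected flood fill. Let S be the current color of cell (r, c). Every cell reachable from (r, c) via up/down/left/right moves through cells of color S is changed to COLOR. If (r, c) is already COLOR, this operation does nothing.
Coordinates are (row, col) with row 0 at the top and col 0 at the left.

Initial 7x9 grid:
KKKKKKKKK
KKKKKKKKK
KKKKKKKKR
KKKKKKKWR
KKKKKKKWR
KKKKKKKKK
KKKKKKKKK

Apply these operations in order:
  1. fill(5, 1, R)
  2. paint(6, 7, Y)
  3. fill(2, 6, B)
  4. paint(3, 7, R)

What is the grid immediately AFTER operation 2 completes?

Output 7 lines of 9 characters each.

After op 1 fill(5,1,R) [58 cells changed]:
RRRRRRRRR
RRRRRRRRR
RRRRRRRRR
RRRRRRRWR
RRRRRRRWR
RRRRRRRRR
RRRRRRRRR
After op 2 paint(6,7,Y):
RRRRRRRRR
RRRRRRRRR
RRRRRRRRR
RRRRRRRWR
RRRRRRRWR
RRRRRRRRR
RRRRRRRYR

Answer: RRRRRRRRR
RRRRRRRRR
RRRRRRRRR
RRRRRRRWR
RRRRRRRWR
RRRRRRRRR
RRRRRRRYR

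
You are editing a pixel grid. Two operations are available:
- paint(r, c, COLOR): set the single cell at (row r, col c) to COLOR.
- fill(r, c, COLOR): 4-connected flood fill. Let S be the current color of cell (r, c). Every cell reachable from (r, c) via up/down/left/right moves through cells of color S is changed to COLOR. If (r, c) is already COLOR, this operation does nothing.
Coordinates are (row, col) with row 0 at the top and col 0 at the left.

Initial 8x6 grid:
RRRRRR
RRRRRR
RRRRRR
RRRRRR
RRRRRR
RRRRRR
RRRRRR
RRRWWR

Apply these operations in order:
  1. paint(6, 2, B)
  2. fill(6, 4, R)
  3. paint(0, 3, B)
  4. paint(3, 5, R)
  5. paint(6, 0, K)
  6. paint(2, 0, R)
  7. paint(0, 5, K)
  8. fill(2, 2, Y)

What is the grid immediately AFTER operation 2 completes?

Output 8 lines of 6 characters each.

Answer: RRRRRR
RRRRRR
RRRRRR
RRRRRR
RRRRRR
RRRRRR
RRBRRR
RRRWWR

Derivation:
After op 1 paint(6,2,B):
RRRRRR
RRRRRR
RRRRRR
RRRRRR
RRRRRR
RRRRRR
RRBRRR
RRRWWR
After op 2 fill(6,4,R) [0 cells changed]:
RRRRRR
RRRRRR
RRRRRR
RRRRRR
RRRRRR
RRRRRR
RRBRRR
RRRWWR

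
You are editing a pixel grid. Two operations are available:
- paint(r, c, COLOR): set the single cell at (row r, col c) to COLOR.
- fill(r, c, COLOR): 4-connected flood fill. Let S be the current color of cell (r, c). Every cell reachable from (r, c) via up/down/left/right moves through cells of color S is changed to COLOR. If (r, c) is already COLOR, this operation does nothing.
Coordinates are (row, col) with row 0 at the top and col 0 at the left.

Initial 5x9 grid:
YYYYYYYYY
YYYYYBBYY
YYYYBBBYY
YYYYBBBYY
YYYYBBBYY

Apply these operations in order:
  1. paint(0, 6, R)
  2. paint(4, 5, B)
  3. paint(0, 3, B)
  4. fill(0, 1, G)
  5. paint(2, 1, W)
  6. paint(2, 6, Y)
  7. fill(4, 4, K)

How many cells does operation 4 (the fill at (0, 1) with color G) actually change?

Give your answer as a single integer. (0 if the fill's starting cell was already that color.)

Answer: 22

Derivation:
After op 1 paint(0,6,R):
YYYYYYRYY
YYYYYBBYY
YYYYBBBYY
YYYYBBBYY
YYYYBBBYY
After op 2 paint(4,5,B):
YYYYYYRYY
YYYYYBBYY
YYYYBBBYY
YYYYBBBYY
YYYYBBBYY
After op 3 paint(0,3,B):
YYYBYYRYY
YYYYYBBYY
YYYYBBBYY
YYYYBBBYY
YYYYBBBYY
After op 4 fill(0,1,G) [22 cells changed]:
GGGBGGRYY
GGGGGBBYY
GGGGBBBYY
GGGGBBBYY
GGGGBBBYY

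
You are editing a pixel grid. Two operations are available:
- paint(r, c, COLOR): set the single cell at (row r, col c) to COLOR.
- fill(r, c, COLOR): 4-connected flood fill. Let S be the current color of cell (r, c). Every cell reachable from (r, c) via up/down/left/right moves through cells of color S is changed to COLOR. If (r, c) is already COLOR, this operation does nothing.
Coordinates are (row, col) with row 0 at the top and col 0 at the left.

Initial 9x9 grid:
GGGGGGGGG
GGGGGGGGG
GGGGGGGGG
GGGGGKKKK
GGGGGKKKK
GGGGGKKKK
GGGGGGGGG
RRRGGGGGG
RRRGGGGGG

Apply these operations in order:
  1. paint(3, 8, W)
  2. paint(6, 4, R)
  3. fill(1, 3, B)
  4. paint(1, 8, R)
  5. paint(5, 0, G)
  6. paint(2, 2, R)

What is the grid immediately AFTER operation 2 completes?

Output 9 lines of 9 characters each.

Answer: GGGGGGGGG
GGGGGGGGG
GGGGGGGGG
GGGGGKKKW
GGGGGKKKK
GGGGGKKKK
GGGGRGGGG
RRRGGGGGG
RRRGGGGGG

Derivation:
After op 1 paint(3,8,W):
GGGGGGGGG
GGGGGGGGG
GGGGGGGGG
GGGGGKKKW
GGGGGKKKK
GGGGGKKKK
GGGGGGGGG
RRRGGGGGG
RRRGGGGGG
After op 2 paint(6,4,R):
GGGGGGGGG
GGGGGGGGG
GGGGGGGGG
GGGGGKKKW
GGGGGKKKK
GGGGGKKKK
GGGGRGGGG
RRRGGGGGG
RRRGGGGGG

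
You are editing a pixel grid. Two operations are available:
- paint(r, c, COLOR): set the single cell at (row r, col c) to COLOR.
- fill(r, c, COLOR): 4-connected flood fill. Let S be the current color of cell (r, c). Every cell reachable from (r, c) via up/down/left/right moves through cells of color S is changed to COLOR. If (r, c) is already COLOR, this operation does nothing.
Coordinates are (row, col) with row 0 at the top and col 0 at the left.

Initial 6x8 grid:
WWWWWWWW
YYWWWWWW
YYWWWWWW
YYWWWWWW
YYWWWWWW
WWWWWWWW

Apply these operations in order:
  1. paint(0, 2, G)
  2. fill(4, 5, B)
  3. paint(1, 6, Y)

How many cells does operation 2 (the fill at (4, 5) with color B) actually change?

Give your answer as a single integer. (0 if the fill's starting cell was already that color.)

After op 1 paint(0,2,G):
WWGWWWWW
YYWWWWWW
YYWWWWWW
YYWWWWWW
YYWWWWWW
WWWWWWWW
After op 2 fill(4,5,B) [37 cells changed]:
WWGBBBBB
YYBBBBBB
YYBBBBBB
YYBBBBBB
YYBBBBBB
BBBBBBBB

Answer: 37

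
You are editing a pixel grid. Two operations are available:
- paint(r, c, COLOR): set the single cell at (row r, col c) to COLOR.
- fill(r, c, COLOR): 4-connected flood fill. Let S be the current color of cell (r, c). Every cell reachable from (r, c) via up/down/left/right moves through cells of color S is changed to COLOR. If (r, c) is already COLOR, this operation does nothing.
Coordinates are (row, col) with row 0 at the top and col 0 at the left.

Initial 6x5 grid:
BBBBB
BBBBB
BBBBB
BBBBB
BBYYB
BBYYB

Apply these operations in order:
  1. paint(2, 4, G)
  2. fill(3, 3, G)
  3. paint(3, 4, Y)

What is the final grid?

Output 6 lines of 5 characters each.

After op 1 paint(2,4,G):
BBBBB
BBBBB
BBBBG
BBBBB
BBYYB
BBYYB
After op 2 fill(3,3,G) [25 cells changed]:
GGGGG
GGGGG
GGGGG
GGGGG
GGYYG
GGYYG
After op 3 paint(3,4,Y):
GGGGG
GGGGG
GGGGG
GGGGY
GGYYG
GGYYG

Answer: GGGGG
GGGGG
GGGGG
GGGGY
GGYYG
GGYYG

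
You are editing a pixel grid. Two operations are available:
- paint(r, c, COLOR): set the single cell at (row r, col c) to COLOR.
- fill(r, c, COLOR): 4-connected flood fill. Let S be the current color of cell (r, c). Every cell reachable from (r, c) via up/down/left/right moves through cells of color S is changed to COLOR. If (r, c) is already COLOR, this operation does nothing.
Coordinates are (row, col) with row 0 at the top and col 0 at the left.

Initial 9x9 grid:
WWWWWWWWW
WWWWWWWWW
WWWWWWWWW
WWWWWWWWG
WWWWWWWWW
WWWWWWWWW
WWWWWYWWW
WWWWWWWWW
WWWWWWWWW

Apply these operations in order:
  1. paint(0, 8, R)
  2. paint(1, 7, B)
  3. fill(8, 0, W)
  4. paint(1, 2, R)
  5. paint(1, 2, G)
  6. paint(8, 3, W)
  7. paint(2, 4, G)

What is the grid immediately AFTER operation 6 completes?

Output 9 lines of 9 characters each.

After op 1 paint(0,8,R):
WWWWWWWWR
WWWWWWWWW
WWWWWWWWW
WWWWWWWWG
WWWWWWWWW
WWWWWWWWW
WWWWWYWWW
WWWWWWWWW
WWWWWWWWW
After op 2 paint(1,7,B):
WWWWWWWWR
WWWWWWWBW
WWWWWWWWW
WWWWWWWWG
WWWWWWWWW
WWWWWWWWW
WWWWWYWWW
WWWWWWWWW
WWWWWWWWW
After op 3 fill(8,0,W) [0 cells changed]:
WWWWWWWWR
WWWWWWWBW
WWWWWWWWW
WWWWWWWWG
WWWWWWWWW
WWWWWWWWW
WWWWWYWWW
WWWWWWWWW
WWWWWWWWW
After op 4 paint(1,2,R):
WWWWWWWWR
WWRWWWWBW
WWWWWWWWW
WWWWWWWWG
WWWWWWWWW
WWWWWWWWW
WWWWWYWWW
WWWWWWWWW
WWWWWWWWW
After op 5 paint(1,2,G):
WWWWWWWWR
WWGWWWWBW
WWWWWWWWW
WWWWWWWWG
WWWWWWWWW
WWWWWWWWW
WWWWWYWWW
WWWWWWWWW
WWWWWWWWW
After op 6 paint(8,3,W):
WWWWWWWWR
WWGWWWWBW
WWWWWWWWW
WWWWWWWWG
WWWWWWWWW
WWWWWWWWW
WWWWWYWWW
WWWWWWWWW
WWWWWWWWW

Answer: WWWWWWWWR
WWGWWWWBW
WWWWWWWWW
WWWWWWWWG
WWWWWWWWW
WWWWWWWWW
WWWWWYWWW
WWWWWWWWW
WWWWWWWWW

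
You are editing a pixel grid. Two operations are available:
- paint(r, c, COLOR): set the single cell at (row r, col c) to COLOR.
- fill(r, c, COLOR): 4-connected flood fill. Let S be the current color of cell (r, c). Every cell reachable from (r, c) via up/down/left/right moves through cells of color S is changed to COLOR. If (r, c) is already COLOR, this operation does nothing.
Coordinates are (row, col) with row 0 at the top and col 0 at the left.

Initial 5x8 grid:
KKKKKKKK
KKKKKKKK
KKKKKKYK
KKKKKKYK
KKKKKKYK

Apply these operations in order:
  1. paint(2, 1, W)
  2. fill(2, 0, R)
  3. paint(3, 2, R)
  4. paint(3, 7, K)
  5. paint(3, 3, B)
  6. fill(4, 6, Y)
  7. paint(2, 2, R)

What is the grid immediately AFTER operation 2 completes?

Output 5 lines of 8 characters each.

After op 1 paint(2,1,W):
KKKKKKKK
KKKKKKKK
KWKKKKYK
KKKKKKYK
KKKKKKYK
After op 2 fill(2,0,R) [36 cells changed]:
RRRRRRRR
RRRRRRRR
RWRRRRYR
RRRRRRYR
RRRRRRYR

Answer: RRRRRRRR
RRRRRRRR
RWRRRRYR
RRRRRRYR
RRRRRRYR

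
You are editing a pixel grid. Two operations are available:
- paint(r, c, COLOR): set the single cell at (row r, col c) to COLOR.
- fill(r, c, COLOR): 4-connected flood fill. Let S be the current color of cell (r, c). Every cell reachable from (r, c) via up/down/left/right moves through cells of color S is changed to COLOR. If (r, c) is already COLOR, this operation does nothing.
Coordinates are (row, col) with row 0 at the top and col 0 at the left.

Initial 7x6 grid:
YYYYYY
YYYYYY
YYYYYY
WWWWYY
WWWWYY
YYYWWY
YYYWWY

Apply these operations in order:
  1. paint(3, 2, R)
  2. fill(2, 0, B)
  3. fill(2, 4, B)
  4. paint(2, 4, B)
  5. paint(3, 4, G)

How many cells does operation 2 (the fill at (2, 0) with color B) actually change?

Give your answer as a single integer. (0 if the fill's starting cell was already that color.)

After op 1 paint(3,2,R):
YYYYYY
YYYYYY
YYYYYY
WWRWYY
WWWWYY
YYYWWY
YYYWWY
After op 2 fill(2,0,B) [24 cells changed]:
BBBBBB
BBBBBB
BBBBBB
WWRWBB
WWWWBB
YYYWWB
YYYWWB

Answer: 24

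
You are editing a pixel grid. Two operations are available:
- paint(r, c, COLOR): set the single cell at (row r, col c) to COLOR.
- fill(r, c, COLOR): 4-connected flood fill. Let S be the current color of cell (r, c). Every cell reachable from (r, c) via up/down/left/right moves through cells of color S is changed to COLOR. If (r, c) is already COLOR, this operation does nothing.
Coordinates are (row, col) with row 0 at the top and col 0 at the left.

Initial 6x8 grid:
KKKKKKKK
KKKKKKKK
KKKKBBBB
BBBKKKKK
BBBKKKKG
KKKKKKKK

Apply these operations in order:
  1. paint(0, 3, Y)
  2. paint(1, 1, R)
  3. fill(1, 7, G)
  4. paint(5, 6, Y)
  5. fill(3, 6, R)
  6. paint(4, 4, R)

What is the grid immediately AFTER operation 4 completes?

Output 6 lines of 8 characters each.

After op 1 paint(0,3,Y):
KKKYKKKK
KKKKKKKK
KKKKBBBB
BBBKKKKK
BBBKKKKG
KKKKKKKK
After op 2 paint(1,1,R):
KKKYKKKK
KRKKKKKK
KKKKBBBB
BBBKKKKK
BBBKKKKG
KKKKKKKK
After op 3 fill(1,7,G) [35 cells changed]:
GGGYGGGG
GRGGGGGG
GGGGBBBB
BBBGGGGG
BBBGGGGG
GGGGGGGG
After op 4 paint(5,6,Y):
GGGYGGGG
GRGGGGGG
GGGGBBBB
BBBGGGGG
BBBGGGGG
GGGGGGYG

Answer: GGGYGGGG
GRGGGGGG
GGGGBBBB
BBBGGGGG
BBBGGGGG
GGGGGGYG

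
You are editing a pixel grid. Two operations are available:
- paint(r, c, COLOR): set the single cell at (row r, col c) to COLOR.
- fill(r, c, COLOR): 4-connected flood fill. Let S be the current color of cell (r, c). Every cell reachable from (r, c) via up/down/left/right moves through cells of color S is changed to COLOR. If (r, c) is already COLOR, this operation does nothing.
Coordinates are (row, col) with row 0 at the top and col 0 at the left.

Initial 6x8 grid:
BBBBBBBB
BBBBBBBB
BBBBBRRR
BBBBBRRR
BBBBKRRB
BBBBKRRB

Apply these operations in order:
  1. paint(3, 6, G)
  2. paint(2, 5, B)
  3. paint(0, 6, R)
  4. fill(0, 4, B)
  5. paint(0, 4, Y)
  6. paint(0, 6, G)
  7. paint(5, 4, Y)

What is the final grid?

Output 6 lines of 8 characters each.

After op 1 paint(3,6,G):
BBBBBBBB
BBBBBBBB
BBBBBRRR
BBBBBRGR
BBBBKRRB
BBBBKRRB
After op 2 paint(2,5,B):
BBBBBBBB
BBBBBBBB
BBBBBBRR
BBBBBRGR
BBBBKRRB
BBBBKRRB
After op 3 paint(0,6,R):
BBBBBBRB
BBBBBBBB
BBBBBBRR
BBBBBRGR
BBBBKRRB
BBBBKRRB
After op 4 fill(0,4,B) [0 cells changed]:
BBBBBBRB
BBBBBBBB
BBBBBBRR
BBBBBRGR
BBBBKRRB
BBBBKRRB
After op 5 paint(0,4,Y):
BBBBYBRB
BBBBBBBB
BBBBBBRR
BBBBBRGR
BBBBKRRB
BBBBKRRB
After op 6 paint(0,6,G):
BBBBYBGB
BBBBBBBB
BBBBBBRR
BBBBBRGR
BBBBKRRB
BBBBKRRB
After op 7 paint(5,4,Y):
BBBBYBGB
BBBBBBBB
BBBBBBRR
BBBBBRGR
BBBBKRRB
BBBBYRRB

Answer: BBBBYBGB
BBBBBBBB
BBBBBBRR
BBBBBRGR
BBBBKRRB
BBBBYRRB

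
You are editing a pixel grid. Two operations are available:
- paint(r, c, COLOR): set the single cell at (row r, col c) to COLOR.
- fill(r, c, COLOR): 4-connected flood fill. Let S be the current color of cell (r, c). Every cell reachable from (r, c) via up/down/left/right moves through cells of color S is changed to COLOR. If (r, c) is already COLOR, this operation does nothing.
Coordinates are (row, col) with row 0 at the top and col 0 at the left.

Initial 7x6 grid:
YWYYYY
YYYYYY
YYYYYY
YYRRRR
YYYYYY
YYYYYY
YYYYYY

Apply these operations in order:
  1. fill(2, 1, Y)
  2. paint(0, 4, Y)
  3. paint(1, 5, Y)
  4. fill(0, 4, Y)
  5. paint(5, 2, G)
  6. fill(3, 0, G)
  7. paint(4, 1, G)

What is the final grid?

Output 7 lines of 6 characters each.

After op 1 fill(2,1,Y) [0 cells changed]:
YWYYYY
YYYYYY
YYYYYY
YYRRRR
YYYYYY
YYYYYY
YYYYYY
After op 2 paint(0,4,Y):
YWYYYY
YYYYYY
YYYYYY
YYRRRR
YYYYYY
YYYYYY
YYYYYY
After op 3 paint(1,5,Y):
YWYYYY
YYYYYY
YYYYYY
YYRRRR
YYYYYY
YYYYYY
YYYYYY
After op 4 fill(0,4,Y) [0 cells changed]:
YWYYYY
YYYYYY
YYYYYY
YYRRRR
YYYYYY
YYYYYY
YYYYYY
After op 5 paint(5,2,G):
YWYYYY
YYYYYY
YYYYYY
YYRRRR
YYYYYY
YYGYYY
YYYYYY
After op 6 fill(3,0,G) [36 cells changed]:
GWGGGG
GGGGGG
GGGGGG
GGRRRR
GGGGGG
GGGGGG
GGGGGG
After op 7 paint(4,1,G):
GWGGGG
GGGGGG
GGGGGG
GGRRRR
GGGGGG
GGGGGG
GGGGGG

Answer: GWGGGG
GGGGGG
GGGGGG
GGRRRR
GGGGGG
GGGGGG
GGGGGG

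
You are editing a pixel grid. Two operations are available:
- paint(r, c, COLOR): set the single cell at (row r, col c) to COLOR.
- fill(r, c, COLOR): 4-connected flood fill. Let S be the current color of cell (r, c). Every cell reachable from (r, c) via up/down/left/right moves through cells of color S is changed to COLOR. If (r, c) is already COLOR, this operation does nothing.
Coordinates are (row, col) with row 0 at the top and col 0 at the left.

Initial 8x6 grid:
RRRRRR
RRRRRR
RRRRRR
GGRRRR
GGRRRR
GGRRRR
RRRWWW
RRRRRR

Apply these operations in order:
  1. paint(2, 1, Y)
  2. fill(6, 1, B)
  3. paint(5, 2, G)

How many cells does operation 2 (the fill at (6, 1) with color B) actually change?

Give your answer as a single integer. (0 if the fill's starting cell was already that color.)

After op 1 paint(2,1,Y):
RRRRRR
RRRRRR
RYRRRR
GGRRRR
GGRRRR
GGRRRR
RRRWWW
RRRRRR
After op 2 fill(6,1,B) [38 cells changed]:
BBBBBB
BBBBBB
BYBBBB
GGBBBB
GGBBBB
GGBBBB
BBBWWW
BBBBBB

Answer: 38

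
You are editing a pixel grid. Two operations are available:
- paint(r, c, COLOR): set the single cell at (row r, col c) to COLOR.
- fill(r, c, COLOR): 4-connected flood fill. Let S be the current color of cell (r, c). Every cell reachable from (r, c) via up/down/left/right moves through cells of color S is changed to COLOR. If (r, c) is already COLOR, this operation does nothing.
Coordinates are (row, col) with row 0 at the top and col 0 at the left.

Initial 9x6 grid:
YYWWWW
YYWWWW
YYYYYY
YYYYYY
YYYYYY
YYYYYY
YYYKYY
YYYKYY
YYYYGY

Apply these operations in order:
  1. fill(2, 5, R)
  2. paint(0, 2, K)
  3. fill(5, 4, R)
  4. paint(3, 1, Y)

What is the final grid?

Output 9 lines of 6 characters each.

After op 1 fill(2,5,R) [43 cells changed]:
RRWWWW
RRWWWW
RRRRRR
RRRRRR
RRRRRR
RRRRRR
RRRKRR
RRRKRR
RRRRGR
After op 2 paint(0,2,K):
RRKWWW
RRWWWW
RRRRRR
RRRRRR
RRRRRR
RRRRRR
RRRKRR
RRRKRR
RRRRGR
After op 3 fill(5,4,R) [0 cells changed]:
RRKWWW
RRWWWW
RRRRRR
RRRRRR
RRRRRR
RRRRRR
RRRKRR
RRRKRR
RRRRGR
After op 4 paint(3,1,Y):
RRKWWW
RRWWWW
RRRRRR
RYRRRR
RRRRRR
RRRRRR
RRRKRR
RRRKRR
RRRRGR

Answer: RRKWWW
RRWWWW
RRRRRR
RYRRRR
RRRRRR
RRRRRR
RRRKRR
RRRKRR
RRRRGR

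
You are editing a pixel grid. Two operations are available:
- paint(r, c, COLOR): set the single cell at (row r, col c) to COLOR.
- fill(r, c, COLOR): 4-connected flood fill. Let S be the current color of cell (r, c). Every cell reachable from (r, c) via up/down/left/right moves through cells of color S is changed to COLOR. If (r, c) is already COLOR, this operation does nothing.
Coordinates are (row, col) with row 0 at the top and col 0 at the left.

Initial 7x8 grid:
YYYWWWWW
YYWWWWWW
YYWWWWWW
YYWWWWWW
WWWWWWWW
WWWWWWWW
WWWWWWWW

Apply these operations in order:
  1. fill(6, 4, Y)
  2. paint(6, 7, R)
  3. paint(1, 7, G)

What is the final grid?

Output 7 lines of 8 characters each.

After op 1 fill(6,4,Y) [47 cells changed]:
YYYYYYYY
YYYYYYYY
YYYYYYYY
YYYYYYYY
YYYYYYYY
YYYYYYYY
YYYYYYYY
After op 2 paint(6,7,R):
YYYYYYYY
YYYYYYYY
YYYYYYYY
YYYYYYYY
YYYYYYYY
YYYYYYYY
YYYYYYYR
After op 3 paint(1,7,G):
YYYYYYYY
YYYYYYYG
YYYYYYYY
YYYYYYYY
YYYYYYYY
YYYYYYYY
YYYYYYYR

Answer: YYYYYYYY
YYYYYYYG
YYYYYYYY
YYYYYYYY
YYYYYYYY
YYYYYYYY
YYYYYYYR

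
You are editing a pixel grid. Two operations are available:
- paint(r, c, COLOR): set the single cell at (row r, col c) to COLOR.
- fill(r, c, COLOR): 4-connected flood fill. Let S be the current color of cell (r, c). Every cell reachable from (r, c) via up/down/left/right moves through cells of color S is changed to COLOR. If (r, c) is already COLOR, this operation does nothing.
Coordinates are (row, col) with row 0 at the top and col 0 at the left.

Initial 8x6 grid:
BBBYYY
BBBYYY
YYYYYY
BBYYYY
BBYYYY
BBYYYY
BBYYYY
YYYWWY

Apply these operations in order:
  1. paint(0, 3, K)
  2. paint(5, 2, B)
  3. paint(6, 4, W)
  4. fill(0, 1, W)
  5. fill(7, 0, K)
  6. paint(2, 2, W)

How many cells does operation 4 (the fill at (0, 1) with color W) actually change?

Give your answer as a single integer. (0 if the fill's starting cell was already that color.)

After op 1 paint(0,3,K):
BBBKYY
BBBYYY
YYYYYY
BBYYYY
BBYYYY
BBYYYY
BBYYYY
YYYWWY
After op 2 paint(5,2,B):
BBBKYY
BBBYYY
YYYYYY
BBYYYY
BBYYYY
BBBYYY
BBYYYY
YYYWWY
After op 3 paint(6,4,W):
BBBKYY
BBBYYY
YYYYYY
BBYYYY
BBYYYY
BBBYYY
BBYYWY
YYYWWY
After op 4 fill(0,1,W) [6 cells changed]:
WWWKYY
WWWYYY
YYYYYY
BBYYYY
BBYYYY
BBBYYY
BBYYWY
YYYWWY

Answer: 6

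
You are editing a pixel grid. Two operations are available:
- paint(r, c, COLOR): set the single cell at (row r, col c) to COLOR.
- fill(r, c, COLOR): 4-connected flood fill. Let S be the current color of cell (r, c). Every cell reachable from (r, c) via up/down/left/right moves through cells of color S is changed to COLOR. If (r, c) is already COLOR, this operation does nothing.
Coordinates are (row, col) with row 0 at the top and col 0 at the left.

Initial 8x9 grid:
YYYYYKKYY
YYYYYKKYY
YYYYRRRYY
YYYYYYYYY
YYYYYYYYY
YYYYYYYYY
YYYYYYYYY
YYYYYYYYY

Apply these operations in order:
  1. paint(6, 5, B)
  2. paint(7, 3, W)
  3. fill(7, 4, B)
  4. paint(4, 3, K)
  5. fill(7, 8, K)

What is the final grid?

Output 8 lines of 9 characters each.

Answer: KKKKKKKKK
KKKKKKKKK
KKKKRRRKK
KKKKKKKKK
KKKKKKKKK
KKKKKKKKK
KKKKKKKKK
KKKWKKKKK

Derivation:
After op 1 paint(6,5,B):
YYYYYKKYY
YYYYYKKYY
YYYYRRRYY
YYYYYYYYY
YYYYYYYYY
YYYYYYYYY
YYYYYBYYY
YYYYYYYYY
After op 2 paint(7,3,W):
YYYYYKKYY
YYYYYKKYY
YYYYRRRYY
YYYYYYYYY
YYYYYYYYY
YYYYYYYYY
YYYYYBYYY
YYYWYYYYY
After op 3 fill(7,4,B) [63 cells changed]:
BBBBBKKBB
BBBBBKKBB
BBBBRRRBB
BBBBBBBBB
BBBBBBBBB
BBBBBBBBB
BBBBBBBBB
BBBWBBBBB
After op 4 paint(4,3,K):
BBBBBKKBB
BBBBBKKBB
BBBBRRRBB
BBBBBBBBB
BBBKBBBBB
BBBBBBBBB
BBBBBBBBB
BBBWBBBBB
After op 5 fill(7,8,K) [63 cells changed]:
KKKKKKKKK
KKKKKKKKK
KKKKRRRKK
KKKKKKKKK
KKKKKKKKK
KKKKKKKKK
KKKKKKKKK
KKKWKKKKK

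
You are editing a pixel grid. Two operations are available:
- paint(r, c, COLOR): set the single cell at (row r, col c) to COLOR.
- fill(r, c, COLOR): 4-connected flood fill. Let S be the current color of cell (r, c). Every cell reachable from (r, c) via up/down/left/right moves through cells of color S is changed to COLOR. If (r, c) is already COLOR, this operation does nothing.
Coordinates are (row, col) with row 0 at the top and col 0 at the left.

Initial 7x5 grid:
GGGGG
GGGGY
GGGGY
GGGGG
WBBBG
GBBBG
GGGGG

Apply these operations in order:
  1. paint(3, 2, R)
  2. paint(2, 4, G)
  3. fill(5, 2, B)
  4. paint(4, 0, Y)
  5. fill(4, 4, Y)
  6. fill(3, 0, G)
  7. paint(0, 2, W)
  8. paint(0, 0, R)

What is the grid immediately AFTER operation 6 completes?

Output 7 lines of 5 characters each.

After op 1 paint(3,2,R):
GGGGG
GGGGY
GGGGY
GGRGG
WBBBG
GBBBG
GGGGG
After op 2 paint(2,4,G):
GGGGG
GGGGY
GGGGG
GGRGG
WBBBG
GBBBG
GGGGG
After op 3 fill(5,2,B) [0 cells changed]:
GGGGG
GGGGY
GGGGG
GGRGG
WBBBG
GBBBG
GGGGG
After op 4 paint(4,0,Y):
GGGGG
GGGGY
GGGGG
GGRGG
YBBBG
GBBBG
GGGGG
After op 5 fill(4,4,Y) [26 cells changed]:
YYYYY
YYYYY
YYYYY
YYRYY
YBBBY
YBBBY
YYYYY
After op 6 fill(3,0,G) [28 cells changed]:
GGGGG
GGGGG
GGGGG
GGRGG
GBBBG
GBBBG
GGGGG

Answer: GGGGG
GGGGG
GGGGG
GGRGG
GBBBG
GBBBG
GGGGG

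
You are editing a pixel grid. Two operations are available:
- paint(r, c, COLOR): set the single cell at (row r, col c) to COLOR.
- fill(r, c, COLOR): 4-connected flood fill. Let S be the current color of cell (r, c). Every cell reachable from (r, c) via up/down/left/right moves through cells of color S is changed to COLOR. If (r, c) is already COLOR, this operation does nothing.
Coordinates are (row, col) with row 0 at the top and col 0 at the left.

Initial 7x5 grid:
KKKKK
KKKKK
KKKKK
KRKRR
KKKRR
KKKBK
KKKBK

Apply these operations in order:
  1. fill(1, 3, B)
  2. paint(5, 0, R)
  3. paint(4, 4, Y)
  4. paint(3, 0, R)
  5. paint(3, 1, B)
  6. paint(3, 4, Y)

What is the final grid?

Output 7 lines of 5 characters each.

Answer: BBBBB
BBBBB
BBBBB
RBBRY
BBBRY
RBBBK
BBBBK

Derivation:
After op 1 fill(1,3,B) [26 cells changed]:
BBBBB
BBBBB
BBBBB
BRBRR
BBBRR
BBBBK
BBBBK
After op 2 paint(5,0,R):
BBBBB
BBBBB
BBBBB
BRBRR
BBBRR
RBBBK
BBBBK
After op 3 paint(4,4,Y):
BBBBB
BBBBB
BBBBB
BRBRR
BBBRY
RBBBK
BBBBK
After op 4 paint(3,0,R):
BBBBB
BBBBB
BBBBB
RRBRR
BBBRY
RBBBK
BBBBK
After op 5 paint(3,1,B):
BBBBB
BBBBB
BBBBB
RBBRR
BBBRY
RBBBK
BBBBK
After op 6 paint(3,4,Y):
BBBBB
BBBBB
BBBBB
RBBRY
BBBRY
RBBBK
BBBBK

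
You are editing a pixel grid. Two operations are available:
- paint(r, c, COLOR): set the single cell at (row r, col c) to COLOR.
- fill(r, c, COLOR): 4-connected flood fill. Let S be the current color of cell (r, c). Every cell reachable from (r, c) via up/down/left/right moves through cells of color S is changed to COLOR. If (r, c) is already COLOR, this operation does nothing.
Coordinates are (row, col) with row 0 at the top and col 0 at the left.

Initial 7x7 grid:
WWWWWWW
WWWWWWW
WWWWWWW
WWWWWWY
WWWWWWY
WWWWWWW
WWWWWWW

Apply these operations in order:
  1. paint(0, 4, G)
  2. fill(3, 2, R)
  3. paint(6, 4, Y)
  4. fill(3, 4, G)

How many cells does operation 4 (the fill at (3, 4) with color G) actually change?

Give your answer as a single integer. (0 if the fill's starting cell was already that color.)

Answer: 45

Derivation:
After op 1 paint(0,4,G):
WWWWGWW
WWWWWWW
WWWWWWW
WWWWWWY
WWWWWWY
WWWWWWW
WWWWWWW
After op 2 fill(3,2,R) [46 cells changed]:
RRRRGRR
RRRRRRR
RRRRRRR
RRRRRRY
RRRRRRY
RRRRRRR
RRRRRRR
After op 3 paint(6,4,Y):
RRRRGRR
RRRRRRR
RRRRRRR
RRRRRRY
RRRRRRY
RRRRRRR
RRRRYRR
After op 4 fill(3,4,G) [45 cells changed]:
GGGGGGG
GGGGGGG
GGGGGGG
GGGGGGY
GGGGGGY
GGGGGGG
GGGGYGG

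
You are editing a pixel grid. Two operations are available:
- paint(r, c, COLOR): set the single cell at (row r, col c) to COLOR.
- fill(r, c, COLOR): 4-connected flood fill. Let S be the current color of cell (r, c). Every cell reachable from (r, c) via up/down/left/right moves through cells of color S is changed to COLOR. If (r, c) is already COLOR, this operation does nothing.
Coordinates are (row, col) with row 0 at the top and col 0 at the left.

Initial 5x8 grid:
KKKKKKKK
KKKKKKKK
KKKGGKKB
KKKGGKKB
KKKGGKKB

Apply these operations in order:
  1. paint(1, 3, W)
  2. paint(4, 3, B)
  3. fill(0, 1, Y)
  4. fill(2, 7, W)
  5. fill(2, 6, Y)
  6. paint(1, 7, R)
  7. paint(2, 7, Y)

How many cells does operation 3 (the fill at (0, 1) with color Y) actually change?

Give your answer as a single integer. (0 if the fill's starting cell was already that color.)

After op 1 paint(1,3,W):
KKKKKKKK
KKKWKKKK
KKKGGKKB
KKKGGKKB
KKKGGKKB
After op 2 paint(4,3,B):
KKKKKKKK
KKKWKKKK
KKKGGKKB
KKKGGKKB
KKKBGKKB
After op 3 fill(0,1,Y) [30 cells changed]:
YYYYYYYY
YYYWYYYY
YYYGGYYB
YYYGGYYB
YYYBGYYB

Answer: 30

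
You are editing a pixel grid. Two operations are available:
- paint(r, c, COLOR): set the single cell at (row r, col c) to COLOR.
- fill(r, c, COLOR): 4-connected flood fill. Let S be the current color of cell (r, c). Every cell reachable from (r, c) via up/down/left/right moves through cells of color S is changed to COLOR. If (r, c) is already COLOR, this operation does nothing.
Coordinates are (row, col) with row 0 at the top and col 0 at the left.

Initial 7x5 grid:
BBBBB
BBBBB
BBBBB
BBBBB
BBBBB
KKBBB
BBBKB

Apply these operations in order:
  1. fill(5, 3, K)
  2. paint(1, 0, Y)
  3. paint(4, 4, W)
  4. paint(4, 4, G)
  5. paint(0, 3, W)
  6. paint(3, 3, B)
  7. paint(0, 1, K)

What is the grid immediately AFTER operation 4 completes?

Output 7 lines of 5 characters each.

After op 1 fill(5,3,K) [32 cells changed]:
KKKKK
KKKKK
KKKKK
KKKKK
KKKKK
KKKKK
KKKKK
After op 2 paint(1,0,Y):
KKKKK
YKKKK
KKKKK
KKKKK
KKKKK
KKKKK
KKKKK
After op 3 paint(4,4,W):
KKKKK
YKKKK
KKKKK
KKKKK
KKKKW
KKKKK
KKKKK
After op 4 paint(4,4,G):
KKKKK
YKKKK
KKKKK
KKKKK
KKKKG
KKKKK
KKKKK

Answer: KKKKK
YKKKK
KKKKK
KKKKK
KKKKG
KKKKK
KKKKK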